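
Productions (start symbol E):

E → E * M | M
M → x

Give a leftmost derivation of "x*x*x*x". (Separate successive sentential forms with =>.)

E => E*M => E*M*M => E*M*M*M => M*M*M*M => x*M*M*M => x*x*M*M => x*x*x*M => x*x*x*x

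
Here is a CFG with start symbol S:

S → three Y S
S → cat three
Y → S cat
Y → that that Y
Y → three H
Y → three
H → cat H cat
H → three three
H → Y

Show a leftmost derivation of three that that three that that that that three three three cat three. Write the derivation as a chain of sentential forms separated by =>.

S => three Y S => three that that Y S => three that that three H S => three that that three Y S => three that that three that that Y S => three that that three that that that that Y S => three that that three that that that that three S => three that that three that that that that three three Y S => three that that three that that that that three three three S => three that that three that that that that three three three cat three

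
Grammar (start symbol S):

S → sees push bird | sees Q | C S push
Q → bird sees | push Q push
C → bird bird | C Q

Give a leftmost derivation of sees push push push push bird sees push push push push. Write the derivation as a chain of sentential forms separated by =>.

S => sees Q => sees push Q push => sees push push Q push push => sees push push push Q push push push => sees push push push push Q push push push push => sees push push push push bird sees push push push push

S => sees Q   [S → sees Q]
sees Q => sees push Q push   [Q → push Q push]
sees push Q push => sees push push Q push push   [Q → push Q push]
sees push push Q push push => sees push push push Q push push push   [Q → push Q push]
sees push push push Q push push push => sees push push push push Q push push push push   [Q → push Q push]
sees push push push push Q push push push push => sees push push push push bird sees push push push push   [Q → bird sees]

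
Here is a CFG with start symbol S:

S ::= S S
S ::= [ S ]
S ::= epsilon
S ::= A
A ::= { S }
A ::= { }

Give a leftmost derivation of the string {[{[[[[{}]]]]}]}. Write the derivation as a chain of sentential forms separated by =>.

S => A   [S ::= A]
A => {S}   [A ::= { S }]
{S} => {[S]}   [S ::= [ S ]]
{[S]} => {[A]}   [S ::= A]
{[A]} => {[{S}]}   [A ::= { S }]
{[{S}]} => {[{[S]}]}   [S ::= [ S ]]
{[{[S]}]} => {[{[SS]}]}   [S ::= S S]
{[{[SS]}]} => {[{[[S]S]}]}   [S ::= [ S ]]
{[{[[S]S]}]} => {[{[[[S]]S]}]}   [S ::= [ S ]]
{[{[[[S]]S]}]} => {[{[[[[S]]]S]}]}   [S ::= [ S ]]
{[{[[[[S]]]S]}]} => {[{[[[[A]]]S]}]}   [S ::= A]
{[{[[[[A]]]S]}]} => {[{[[[[{}]]]S]}]}   [A ::= { }]
{[{[[[[{}]]]S]}]} => {[{[[[[{}]]]]}]}   [S ::= epsilon]

S=>A=>{S}=>{[S]}=>{[A]}=>{[{S}]}=>{[{[S]}]}=>{[{[SS]}]}=>{[{[[S]S]}]}=>{[{[[[S]]S]}]}=>{[{[[[[S]]]S]}]}=>{[{[[[[A]]]S]}]}=>{[{[[[[{}]]]S]}]}=>{[{[[[[{}]]]]}]}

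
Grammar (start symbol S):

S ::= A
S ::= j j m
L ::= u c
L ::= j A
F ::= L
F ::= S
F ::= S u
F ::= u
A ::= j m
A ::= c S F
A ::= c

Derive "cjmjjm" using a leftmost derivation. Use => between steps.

S => A => cSF => cAF => cjmF => cjmS => cjmjjm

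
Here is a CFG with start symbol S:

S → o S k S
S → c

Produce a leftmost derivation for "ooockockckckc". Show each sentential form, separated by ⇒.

S ⇒ oSkS   [S → o S k S]
oSkS ⇒ ooSkSkS   [S → o S k S]
ooSkSkS ⇒ oooSkSkSkS   [S → o S k S]
oooSkSkSkS ⇒ ooockSkSkS   [S → c]
ooockSkSkS ⇒ ooockoSkSkSkS   [S → o S k S]
ooockoSkSkSkS ⇒ ooockockSkSkS   [S → c]
ooockockSkSkS ⇒ ooockockckSkS   [S → c]
ooockockckSkS ⇒ ooockockckckS   [S → c]
ooockockckckS ⇒ ooockockckckc   [S → c]

S⇒oSkS⇒ooSkSkS⇒oooSkSkSkS⇒ooockSkSkS⇒ooockoSkSkSkS⇒ooockockSkSkS⇒ooockockckSkS⇒ooockockckckS⇒ooockockckckc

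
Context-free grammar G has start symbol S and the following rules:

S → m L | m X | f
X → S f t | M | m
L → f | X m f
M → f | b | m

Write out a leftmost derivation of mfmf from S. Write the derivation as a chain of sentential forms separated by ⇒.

S ⇒ mL ⇒ mXmf ⇒ mMmf ⇒ mfmf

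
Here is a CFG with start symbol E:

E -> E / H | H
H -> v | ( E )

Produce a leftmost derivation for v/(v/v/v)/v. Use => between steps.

E=>E/H=>E/H/H=>H/H/H=>v/H/H=>v/(E)/H=>v/(E/H)/H=>v/(E/H/H)/H=>v/(H/H/H)/H=>v/(v/H/H)/H=>v/(v/v/H)/H=>v/(v/v/v)/H=>v/(v/v/v)/v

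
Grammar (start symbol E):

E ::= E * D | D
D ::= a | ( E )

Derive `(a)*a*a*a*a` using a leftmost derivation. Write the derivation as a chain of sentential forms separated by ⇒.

E ⇒ E*D   [E ::= E * D]
E*D ⇒ E*D*D   [E ::= E * D]
E*D*D ⇒ E*D*D*D   [E ::= E * D]
E*D*D*D ⇒ E*D*D*D*D   [E ::= E * D]
E*D*D*D*D ⇒ D*D*D*D*D   [E ::= D]
D*D*D*D*D ⇒ (E)*D*D*D*D   [D ::= ( E )]
(E)*D*D*D*D ⇒ (D)*D*D*D*D   [E ::= D]
(D)*D*D*D*D ⇒ (a)*D*D*D*D   [D ::= a]
(a)*D*D*D*D ⇒ (a)*a*D*D*D   [D ::= a]
(a)*a*D*D*D ⇒ (a)*a*a*D*D   [D ::= a]
(a)*a*a*D*D ⇒ (a)*a*a*a*D   [D ::= a]
(a)*a*a*a*D ⇒ (a)*a*a*a*a   [D ::= a]

E ⇒ E*D ⇒ E*D*D ⇒ E*D*D*D ⇒ E*D*D*D*D ⇒ D*D*D*D*D ⇒ (E)*D*D*D*D ⇒ (D)*D*D*D*D ⇒ (a)*D*D*D*D ⇒ (a)*a*D*D*D ⇒ (a)*a*a*D*D ⇒ (a)*a*a*a*D ⇒ (a)*a*a*a*a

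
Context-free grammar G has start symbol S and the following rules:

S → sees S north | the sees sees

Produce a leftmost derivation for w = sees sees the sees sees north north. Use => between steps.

S => sees S north   [S → sees S north]
sees S north => sees sees S north north   [S → sees S north]
sees sees S north north => sees sees the sees sees north north   [S → the sees sees]

S => sees S north => sees sees S north north => sees sees the sees sees north north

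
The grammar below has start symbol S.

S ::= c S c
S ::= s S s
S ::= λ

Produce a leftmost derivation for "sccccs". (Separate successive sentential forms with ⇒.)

S ⇒ sSs ⇒ scScs ⇒ sccSccs ⇒ sccccs

S ⇒ sSs   [S ::= s S s]
sSs ⇒ scScs   [S ::= c S c]
scScs ⇒ sccSccs   [S ::= c S c]
sccSccs ⇒ sccccs   [S ::= λ]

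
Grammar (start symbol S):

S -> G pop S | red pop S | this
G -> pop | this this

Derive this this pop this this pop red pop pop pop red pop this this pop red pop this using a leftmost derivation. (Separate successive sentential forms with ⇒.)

S ⇒ G pop S ⇒ this this pop S ⇒ this this pop G pop S ⇒ this this pop this this pop S ⇒ this this pop this this pop red pop S ⇒ this this pop this this pop red pop G pop S ⇒ this this pop this this pop red pop pop pop S ⇒ this this pop this this pop red pop pop pop red pop S ⇒ this this pop this this pop red pop pop pop red pop G pop S ⇒ this this pop this this pop red pop pop pop red pop this this pop S ⇒ this this pop this this pop red pop pop pop red pop this this pop red pop S ⇒ this this pop this this pop red pop pop pop red pop this this pop red pop this

S ⇒ G pop S   [S -> G pop S]
G pop S ⇒ this this pop S   [G -> this this]
this this pop S ⇒ this this pop G pop S   [S -> G pop S]
this this pop G pop S ⇒ this this pop this this pop S   [G -> this this]
this this pop this this pop S ⇒ this this pop this this pop red pop S   [S -> red pop S]
this this pop this this pop red pop S ⇒ this this pop this this pop red pop G pop S   [S -> G pop S]
this this pop this this pop red pop G pop S ⇒ this this pop this this pop red pop pop pop S   [G -> pop]
this this pop this this pop red pop pop pop S ⇒ this this pop this this pop red pop pop pop red pop S   [S -> red pop S]
this this pop this this pop red pop pop pop red pop S ⇒ this this pop this this pop red pop pop pop red pop G pop S   [S -> G pop S]
this this pop this this pop red pop pop pop red pop G pop S ⇒ this this pop this this pop red pop pop pop red pop this this pop S   [G -> this this]
this this pop this this pop red pop pop pop red pop this this pop S ⇒ this this pop this this pop red pop pop pop red pop this this pop red pop S   [S -> red pop S]
this this pop this this pop red pop pop pop red pop this this pop red pop S ⇒ this this pop this this pop red pop pop pop red pop this this pop red pop this   [S -> this]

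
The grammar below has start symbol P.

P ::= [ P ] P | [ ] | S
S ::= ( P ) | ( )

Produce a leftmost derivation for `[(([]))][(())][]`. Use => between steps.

P => [P]P   [P ::= [ P ] P]
[P]P => [S]P   [P ::= S]
[S]P => [(P)]P   [S ::= ( P )]
[(P)]P => [(S)]P   [P ::= S]
[(S)]P => [((P))]P   [S ::= ( P )]
[((P))]P => [(([]))]P   [P ::= [ ]]
[(([]))]P => [(([]))][P]P   [P ::= [ P ] P]
[(([]))][P]P => [(([]))][S]P   [P ::= S]
[(([]))][S]P => [(([]))][(P)]P   [S ::= ( P )]
[(([]))][(P)]P => [(([]))][(S)]P   [P ::= S]
[(([]))][(S)]P => [(([]))][(())]P   [S ::= ( )]
[(([]))][(())]P => [(([]))][(())][]   [P ::= [ ]]

P => [P]P => [S]P => [(P)]P => [(S)]P => [((P))]P => [(([]))]P => [(([]))][P]P => [(([]))][S]P => [(([]))][(P)]P => [(([]))][(S)]P => [(([]))][(())]P => [(([]))][(())][]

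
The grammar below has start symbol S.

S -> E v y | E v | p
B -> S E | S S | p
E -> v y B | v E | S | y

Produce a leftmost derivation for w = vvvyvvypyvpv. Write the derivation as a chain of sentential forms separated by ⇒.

S ⇒ Ev ⇒ vEv ⇒ vvEv ⇒ vvvyBv ⇒ vvvySSv ⇒ vvvyEvSv ⇒ vvvyvEvSv ⇒ vvvyvvyBvSv ⇒ vvvyvvySEvSv ⇒ vvvyvvypEvSv ⇒ vvvyvvypyvSv ⇒ vvvyvvypyvpv

S ⇒ Ev   [S -> E v]
Ev ⇒ vEv   [E -> v E]
vEv ⇒ vvEv   [E -> v E]
vvEv ⇒ vvvyBv   [E -> v y B]
vvvyBv ⇒ vvvySSv   [B -> S S]
vvvySSv ⇒ vvvyEvSv   [S -> E v]
vvvyEvSv ⇒ vvvyvEvSv   [E -> v E]
vvvyvEvSv ⇒ vvvyvvyBvSv   [E -> v y B]
vvvyvvyBvSv ⇒ vvvyvvySEvSv   [B -> S E]
vvvyvvySEvSv ⇒ vvvyvvypEvSv   [S -> p]
vvvyvvypEvSv ⇒ vvvyvvypyvSv   [E -> y]
vvvyvvypyvSv ⇒ vvvyvvypyvpv   [S -> p]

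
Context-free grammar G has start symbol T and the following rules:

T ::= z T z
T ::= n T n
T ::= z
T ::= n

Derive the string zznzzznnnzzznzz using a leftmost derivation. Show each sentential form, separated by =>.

T => zTz => zzTzz => zznTnzz => zznzTznzz => zznzzTzznzz => zznzzzTzzznzz => zznzzznTnzzznzz => zznzzznnnzzznzz

T => zTz   [T ::= z T z]
zTz => zzTzz   [T ::= z T z]
zzTzz => zznTnzz   [T ::= n T n]
zznTnzz => zznzTznzz   [T ::= z T z]
zznzTznzz => zznzzTzznzz   [T ::= z T z]
zznzzTzznzz => zznzzzTzzznzz   [T ::= z T z]
zznzzzTzzznzz => zznzzznTnzzznzz   [T ::= n T n]
zznzzznTnzzznzz => zznzzznnnzzznzz   [T ::= n]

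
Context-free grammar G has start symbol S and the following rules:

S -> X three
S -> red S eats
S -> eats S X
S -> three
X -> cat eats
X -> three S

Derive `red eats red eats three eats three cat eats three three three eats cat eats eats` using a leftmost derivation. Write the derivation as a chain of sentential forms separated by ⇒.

S ⇒ red S eats ⇒ red eats S X eats ⇒ red eats red S eats X eats ⇒ red eats red eats S X eats X eats ⇒ red eats red eats X three X eats X eats ⇒ red eats red eats three S three X eats X eats ⇒ red eats red eats three eats S X three X eats X eats ⇒ red eats red eats three eats three X three X eats X eats ⇒ red eats red eats three eats three cat eats three X eats X eats ⇒ red eats red eats three eats three cat eats three three S eats X eats ⇒ red eats red eats three eats three cat eats three three three eats X eats ⇒ red eats red eats three eats three cat eats three three three eats cat eats eats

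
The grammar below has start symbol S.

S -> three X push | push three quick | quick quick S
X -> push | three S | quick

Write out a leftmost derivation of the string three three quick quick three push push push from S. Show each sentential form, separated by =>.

S => three X push   [S -> three X push]
three X push => three three S push   [X -> three S]
three three S push => three three quick quick S push   [S -> quick quick S]
three three quick quick S push => three three quick quick three X push push   [S -> three X push]
three three quick quick three X push push => three three quick quick three push push push   [X -> push]

S => three X push => three three S push => three three quick quick S push => three three quick quick three X push push => three three quick quick three push push push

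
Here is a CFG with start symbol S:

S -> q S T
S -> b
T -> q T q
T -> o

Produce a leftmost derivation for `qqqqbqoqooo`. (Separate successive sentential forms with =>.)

S=>qST=>qqSTT=>qqqSTTT=>qqqqSTTTT=>qqqqbTTTT=>qqqqbqTqTTT=>qqqqbqoqTTT=>qqqqbqoqoTT=>qqqqbqoqooT=>qqqqbqoqooo

S => qST   [S -> q S T]
qST => qqSTT   [S -> q S T]
qqSTT => qqqSTTT   [S -> q S T]
qqqSTTT => qqqqSTTTT   [S -> q S T]
qqqqSTTTT => qqqqbTTTT   [S -> b]
qqqqbTTTT => qqqqbqTqTTT   [T -> q T q]
qqqqbqTqTTT => qqqqbqoqTTT   [T -> o]
qqqqbqoqTTT => qqqqbqoqoTT   [T -> o]
qqqqbqoqoTT => qqqqbqoqooT   [T -> o]
qqqqbqoqooT => qqqqbqoqooo   [T -> o]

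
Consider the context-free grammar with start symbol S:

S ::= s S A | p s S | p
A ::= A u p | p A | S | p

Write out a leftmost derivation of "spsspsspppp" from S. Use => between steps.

S => sSA => spsSA => spssSAA => spsspsSAA => spsspssSAAA => spsspsspAAA => spsspssppAA => spsspsspppA => spsspsspppp

S => sSA   [S ::= s S A]
sSA => spsSA   [S ::= p s S]
spsSA => spssSAA   [S ::= s S A]
spssSAA => spsspsSAA   [S ::= p s S]
spsspsSAA => spsspssSAAA   [S ::= s S A]
spsspssSAAA => spsspsspAAA   [S ::= p]
spsspsspAAA => spsspssppAA   [A ::= p]
spsspssppAA => spsspsspppA   [A ::= p]
spsspsspppA => spsspsspppp   [A ::= p]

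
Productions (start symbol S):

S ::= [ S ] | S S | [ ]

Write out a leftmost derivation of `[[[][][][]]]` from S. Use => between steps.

S => [S] => [[S]] => [[SS]] => [[SSS]] => [[SSSS]] => [[[]SSS]] => [[[][]SS]] => [[[][][]S]] => [[[][][][]]]

S => [S]   [S ::= [ S ]]
[S] => [[S]]   [S ::= [ S ]]
[[S]] => [[SS]]   [S ::= S S]
[[SS]] => [[SSS]]   [S ::= S S]
[[SSS]] => [[SSSS]]   [S ::= S S]
[[SSSS]] => [[[]SSS]]   [S ::= [ ]]
[[[]SSS]] => [[[][]SS]]   [S ::= [ ]]
[[[][]SS]] => [[[][][]S]]   [S ::= [ ]]
[[[][][]S]] => [[[][][][]]]   [S ::= [ ]]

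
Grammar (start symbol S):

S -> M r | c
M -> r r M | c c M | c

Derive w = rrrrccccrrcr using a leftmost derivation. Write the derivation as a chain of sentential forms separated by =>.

S => Mr => rrMr => rrrrMr => rrrrccMr => rrrrccccMr => rrrrccccrrMr => rrrrccccrrcr

S => Mr   [S -> M r]
Mr => rrMr   [M -> r r M]
rrMr => rrrrMr   [M -> r r M]
rrrrMr => rrrrccMr   [M -> c c M]
rrrrccMr => rrrrccccMr   [M -> c c M]
rrrrccccMr => rrrrccccrrMr   [M -> r r M]
rrrrccccrrMr => rrrrccccrrcr   [M -> c]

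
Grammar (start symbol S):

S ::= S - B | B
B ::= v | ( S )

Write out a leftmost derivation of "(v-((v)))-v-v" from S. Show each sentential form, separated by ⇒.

S ⇒ S-B   [S ::= S - B]
S-B ⇒ S-B-B   [S ::= S - B]
S-B-B ⇒ B-B-B   [S ::= B]
B-B-B ⇒ (S)-B-B   [B ::= ( S )]
(S)-B-B ⇒ (S-B)-B-B   [S ::= S - B]
(S-B)-B-B ⇒ (B-B)-B-B   [S ::= B]
(B-B)-B-B ⇒ (v-B)-B-B   [B ::= v]
(v-B)-B-B ⇒ (v-(S))-B-B   [B ::= ( S )]
(v-(S))-B-B ⇒ (v-(B))-B-B   [S ::= B]
(v-(B))-B-B ⇒ (v-((S)))-B-B   [B ::= ( S )]
(v-((S)))-B-B ⇒ (v-((B)))-B-B   [S ::= B]
(v-((B)))-B-B ⇒ (v-((v)))-B-B   [B ::= v]
(v-((v)))-B-B ⇒ (v-((v)))-v-B   [B ::= v]
(v-((v)))-v-B ⇒ (v-((v)))-v-v   [B ::= v]

S ⇒ S-B ⇒ S-B-B ⇒ B-B-B ⇒ (S)-B-B ⇒ (S-B)-B-B ⇒ (B-B)-B-B ⇒ (v-B)-B-B ⇒ (v-(S))-B-B ⇒ (v-(B))-B-B ⇒ (v-((S)))-B-B ⇒ (v-((B)))-B-B ⇒ (v-((v)))-B-B ⇒ (v-((v)))-v-B ⇒ (v-((v)))-v-v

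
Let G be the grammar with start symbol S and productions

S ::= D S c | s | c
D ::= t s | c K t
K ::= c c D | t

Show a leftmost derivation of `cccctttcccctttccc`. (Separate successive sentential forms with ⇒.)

S ⇒ DSc   [S ::= D S c]
DSc ⇒ cKtSc   [D ::= c K t]
cKtSc ⇒ cccDtSc   [K ::= c c D]
cccDtSc ⇒ ccccKttSc   [D ::= c K t]
ccccKttSc ⇒ cccctttSc   [K ::= t]
cccctttSc ⇒ cccctttDScc   [S ::= D S c]
cccctttDScc ⇒ cccctttcKtScc   [D ::= c K t]
cccctttcKtScc ⇒ cccctttcccDtScc   [K ::= c c D]
cccctttcccDtScc ⇒ cccctttccccKttScc   [D ::= c K t]
cccctttccccKttScc ⇒ cccctttcccctttScc   [K ::= t]
cccctttcccctttScc ⇒ cccctttcccctttccc   [S ::= c]

S ⇒ DSc ⇒ cKtSc ⇒ cccDtSc ⇒ ccccKttSc ⇒ cccctttSc ⇒ cccctttDScc ⇒ cccctttcKtScc ⇒ cccctttcccDtScc ⇒ cccctttccccKttScc ⇒ cccctttcccctttScc ⇒ cccctttcccctttccc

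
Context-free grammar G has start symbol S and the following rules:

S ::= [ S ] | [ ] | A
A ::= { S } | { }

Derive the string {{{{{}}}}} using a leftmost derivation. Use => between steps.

S => A => {S} => {A} => {{S}} => {{A}} => {{{S}}} => {{{A}}} => {{{{S}}}} => {{{{A}}}} => {{{{{}}}}}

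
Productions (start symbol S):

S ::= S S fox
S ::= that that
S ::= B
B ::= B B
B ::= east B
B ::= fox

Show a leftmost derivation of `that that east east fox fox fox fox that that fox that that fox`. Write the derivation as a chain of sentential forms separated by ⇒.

S ⇒ S S fox ⇒ S S fox S fox ⇒ S S fox S fox S fox ⇒ that that S fox S fox S fox ⇒ that that B fox S fox S fox ⇒ that that B B fox S fox S fox ⇒ that that B B B fox S fox S fox ⇒ that that east B B B fox S fox S fox ⇒ that that east east B B B fox S fox S fox ⇒ that that east east fox B B fox S fox S fox ⇒ that that east east fox fox B fox S fox S fox ⇒ that that east east fox fox fox fox S fox S fox ⇒ that that east east fox fox fox fox that that fox S fox ⇒ that that east east fox fox fox fox that that fox that that fox

S ⇒ S S fox   [S ::= S S fox]
S S fox ⇒ S S fox S fox   [S ::= S S fox]
S S fox S fox ⇒ S S fox S fox S fox   [S ::= S S fox]
S S fox S fox S fox ⇒ that that S fox S fox S fox   [S ::= that that]
that that S fox S fox S fox ⇒ that that B fox S fox S fox   [S ::= B]
that that B fox S fox S fox ⇒ that that B B fox S fox S fox   [B ::= B B]
that that B B fox S fox S fox ⇒ that that B B B fox S fox S fox   [B ::= B B]
that that B B B fox S fox S fox ⇒ that that east B B B fox S fox S fox   [B ::= east B]
that that east B B B fox S fox S fox ⇒ that that east east B B B fox S fox S fox   [B ::= east B]
that that east east B B B fox S fox S fox ⇒ that that east east fox B B fox S fox S fox   [B ::= fox]
that that east east fox B B fox S fox S fox ⇒ that that east east fox fox B fox S fox S fox   [B ::= fox]
that that east east fox fox B fox S fox S fox ⇒ that that east east fox fox fox fox S fox S fox   [B ::= fox]
that that east east fox fox fox fox S fox S fox ⇒ that that east east fox fox fox fox that that fox S fox   [S ::= that that]
that that east east fox fox fox fox that that fox S fox ⇒ that that east east fox fox fox fox that that fox that that fox   [S ::= that that]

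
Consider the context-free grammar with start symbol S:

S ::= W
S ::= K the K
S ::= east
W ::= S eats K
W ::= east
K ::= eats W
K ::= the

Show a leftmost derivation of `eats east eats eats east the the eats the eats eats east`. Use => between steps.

S => W => S eats K => W eats K => S eats K eats K => K the K eats K eats K => eats W the K eats K eats K => eats S eats K the K eats K eats K => eats east eats K the K eats K eats K => eats east eats eats W the K eats K eats K => eats east eats eats east the K eats K eats K => eats east eats eats east the the eats K eats K => eats east eats eats east the the eats the eats K => eats east eats eats east the the eats the eats eats W => eats east eats eats east the the eats the eats eats east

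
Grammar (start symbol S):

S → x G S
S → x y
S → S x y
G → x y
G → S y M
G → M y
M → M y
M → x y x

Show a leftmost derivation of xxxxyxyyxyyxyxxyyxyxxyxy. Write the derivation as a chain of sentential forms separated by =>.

S=>Sxy=>xGSxy=>xSyMSxy=>xxGSyMSxy=>xxSyMSyMSxy=>xxxGSyMSyMSxy=>xxxMySyMSyMSxy=>xxxMyySyMSyMSxy=>xxxxyxyySyMSyMSxy=>xxxxyxyyxyyMSyMSxy=>xxxxyxyyxyyxyxSyMSxy=>xxxxyxyyxyyxyxxyyMSxy=>xxxxyxyyxyyxyxxyyxyxSxy=>xxxxyxyyxyyxyxxyyxyxxyxy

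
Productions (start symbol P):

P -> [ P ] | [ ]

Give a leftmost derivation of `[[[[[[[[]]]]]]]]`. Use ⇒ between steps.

P ⇒ [P] ⇒ [[P]] ⇒ [[[P]]] ⇒ [[[[P]]]] ⇒ [[[[[P]]]]] ⇒ [[[[[[P]]]]]] ⇒ [[[[[[[P]]]]]]] ⇒ [[[[[[[[]]]]]]]]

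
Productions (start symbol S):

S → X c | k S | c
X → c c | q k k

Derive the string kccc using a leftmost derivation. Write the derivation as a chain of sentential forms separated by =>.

S => kS   [S → k S]
kS => kXc   [S → X c]
kXc => kccc   [X → c c]

S => kS => kXc => kccc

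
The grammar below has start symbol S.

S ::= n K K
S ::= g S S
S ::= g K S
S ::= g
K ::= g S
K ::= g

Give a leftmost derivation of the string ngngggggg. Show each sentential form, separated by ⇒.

S ⇒ nKK ⇒ ngSK ⇒ ngnKKK ⇒ ngngKK ⇒ ngnggSK ⇒ ngngggKSK ⇒ ngnggggSK ⇒ ngngggggK ⇒ ngngggggg

S ⇒ nKK   [S ::= n K K]
nKK ⇒ ngSK   [K ::= g S]
ngSK ⇒ ngnKKK   [S ::= n K K]
ngnKKK ⇒ ngngKK   [K ::= g]
ngngKK ⇒ ngnggSK   [K ::= g S]
ngnggSK ⇒ ngngggKSK   [S ::= g K S]
ngngggKSK ⇒ ngnggggSK   [K ::= g]
ngnggggSK ⇒ ngngggggK   [S ::= g]
ngngggggK ⇒ ngngggggg   [K ::= g]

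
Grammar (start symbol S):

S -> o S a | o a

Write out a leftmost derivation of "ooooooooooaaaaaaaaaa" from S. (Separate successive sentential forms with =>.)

S=>oSa=>ooSaa=>oooSaaa=>ooooSaaaa=>oooooSaaaaa=>ooooooSaaaaaa=>oooooooSaaaaaaa=>ooooooooSaaaaaaaa=>oooooooooSaaaaaaaaa=>ooooooooooaaaaaaaaaa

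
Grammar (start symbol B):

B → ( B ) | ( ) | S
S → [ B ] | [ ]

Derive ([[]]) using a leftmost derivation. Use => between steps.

B => (B)   [B → ( B )]
(B) => (S)   [B → S]
(S) => ([B])   [S → [ B ]]
([B]) => ([S])   [B → S]
([S]) => ([[]])   [S → [ ]]

B => (B) => (S) => ([B]) => ([S]) => ([[]])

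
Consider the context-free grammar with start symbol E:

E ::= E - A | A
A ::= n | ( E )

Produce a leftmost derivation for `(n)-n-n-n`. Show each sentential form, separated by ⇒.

E⇒E-A⇒E-A-A⇒E-A-A-A⇒A-A-A-A⇒(E)-A-A-A⇒(A)-A-A-A⇒(n)-A-A-A⇒(n)-n-A-A⇒(n)-n-n-A⇒(n)-n-n-n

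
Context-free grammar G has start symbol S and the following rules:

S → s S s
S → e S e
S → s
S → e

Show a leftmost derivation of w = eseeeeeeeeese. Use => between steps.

S => eSe   [S → e S e]
eSe => esSse   [S → s S s]
esSse => eseSese   [S → e S e]
eseSese => eseeSeese   [S → e S e]
eseeSeese => eseeeSeeese   [S → e S e]
eseeeSeeese => eseeeeSeeeese   [S → e S e]
eseeeeSeeeese => eseeeeeeeeese   [S → e]

S => eSe => esSse => eseSese => eseeSeese => eseeeSeeese => eseeeeSeeeese => eseeeeeeeeese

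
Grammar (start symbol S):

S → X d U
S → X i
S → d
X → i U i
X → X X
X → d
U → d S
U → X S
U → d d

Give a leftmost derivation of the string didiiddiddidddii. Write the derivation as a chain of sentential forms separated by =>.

S => Xi => XXi => dXi => diUii => didSii => didXdUii => didiUidUii => didiXSidUii => didiXXSidUii => didiiUiXSidUii => didiiddiXSidUii => didiiddidSidUii => didiiddiddidUii => didiiddiddidddii

S => Xi   [S → X i]
Xi => XXi   [X → X X]
XXi => dXi   [X → d]
dXi => diUii   [X → i U i]
diUii => didSii   [U → d S]
didSii => didXdUii   [S → X d U]
didXdUii => didiUidUii   [X → i U i]
didiUidUii => didiXSidUii   [U → X S]
didiXSidUii => didiXXSidUii   [X → X X]
didiXXSidUii => didiiUiXSidUii   [X → i U i]
didiiUiXSidUii => didiiddiXSidUii   [U → d d]
didiiddiXSidUii => didiiddidSidUii   [X → d]
didiiddidSidUii => didiiddiddidUii   [S → d]
didiiddiddidUii => didiiddiddidddii   [U → d d]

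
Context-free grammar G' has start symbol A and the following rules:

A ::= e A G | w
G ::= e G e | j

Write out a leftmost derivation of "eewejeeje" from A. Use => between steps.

A => eAG => eeAGG => eewGG => eeweGeG => eewejeG => eewejeeGe => eewejeeje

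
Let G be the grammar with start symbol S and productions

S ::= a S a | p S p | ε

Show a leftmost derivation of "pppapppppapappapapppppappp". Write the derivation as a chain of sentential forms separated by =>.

S => pSp   [S ::= p S p]
pSp => ppSpp   [S ::= p S p]
ppSpp => pppSppp   [S ::= p S p]
pppSppp => pppaSappp   [S ::= a S a]
pppaSappp => pppapSpappp   [S ::= p S p]
pppapSpappp => pppappSppappp   [S ::= p S p]
pppappSppappp => pppapppSpppappp   [S ::= p S p]
pppapppSpppappp => pppappppSppppappp   [S ::= p S p]
pppappppSppppappp => pppapppppSpppppappp   [S ::= p S p]
pppapppppSpppppappp => pppapppppaSapppppappp   [S ::= a S a]
pppapppppaSapppppappp => pppapppppapSpapppppappp   [S ::= p S p]
pppapppppapSpapppppappp => pppapppppapaSapapppppappp   [S ::= a S a]
pppapppppapaSapapppppappp => pppapppppapapSpapapppppappp   [S ::= p S p]
pppapppppapapSpapapppppappp => pppapppppapappapapppppappp   [S ::= ε]

S => pSp => ppSpp => pppSppp => pppaSappp => pppapSpappp => pppappSppappp => pppapppSpppappp => pppappppSppppappp => pppapppppSpppppappp => pppapppppaSapppppappp => pppapppppapSpapppppappp => pppapppppapaSapapppppappp => pppapppppapapSpapapppppappp => pppapppppapappapapppppappp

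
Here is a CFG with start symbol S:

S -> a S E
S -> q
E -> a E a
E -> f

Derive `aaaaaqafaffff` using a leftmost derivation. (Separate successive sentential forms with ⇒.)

S ⇒ aSE ⇒ aaSEE ⇒ aaaSEEE ⇒ aaaaSEEEE ⇒ aaaaaSEEEEE ⇒ aaaaaqEEEEE ⇒ aaaaaqaEaEEEE ⇒ aaaaaqafaEEEE ⇒ aaaaaqafafEEE ⇒ aaaaaqafaffEE ⇒ aaaaaqafafffE ⇒ aaaaaqafaffff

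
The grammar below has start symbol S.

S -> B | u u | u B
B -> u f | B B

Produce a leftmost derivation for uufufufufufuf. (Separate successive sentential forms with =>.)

S => uB => uBB => uBBB => uBBBB => uBBBBB => uufBBBB => uufBBBBB => uufufBBBB => uufufufBBB => uufufufufBB => uufufufufufB => uufufufufufuf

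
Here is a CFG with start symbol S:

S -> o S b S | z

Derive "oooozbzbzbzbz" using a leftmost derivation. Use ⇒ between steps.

S ⇒ oSbS ⇒ ooSbSbS ⇒ oooSbSbSbS ⇒ ooooSbSbSbSbS ⇒ oooozbSbSbSbS ⇒ oooozbzbSbSbS ⇒ oooozbzbzbSbS ⇒ oooozbzbzbzbS ⇒ oooozbzbzbzbz

S ⇒ oSbS   [S -> o S b S]
oSbS ⇒ ooSbSbS   [S -> o S b S]
ooSbSbS ⇒ oooSbSbSbS   [S -> o S b S]
oooSbSbSbS ⇒ ooooSbSbSbSbS   [S -> o S b S]
ooooSbSbSbSbS ⇒ oooozbSbSbSbS   [S -> z]
oooozbSbSbSbS ⇒ oooozbzbSbSbS   [S -> z]
oooozbzbSbSbS ⇒ oooozbzbzbSbS   [S -> z]
oooozbzbzbSbS ⇒ oooozbzbzbzbS   [S -> z]
oooozbzbzbzbS ⇒ oooozbzbzbzbz   [S -> z]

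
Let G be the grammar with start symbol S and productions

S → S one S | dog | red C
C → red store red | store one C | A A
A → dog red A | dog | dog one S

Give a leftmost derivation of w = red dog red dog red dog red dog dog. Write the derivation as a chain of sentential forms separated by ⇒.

S ⇒ red C   [S → red C]
red C ⇒ red A A   [C → A A]
red A A ⇒ red dog red A A   [A → dog red A]
red dog red A A ⇒ red dog red dog red A A   [A → dog red A]
red dog red dog red A A ⇒ red dog red dog red dog red A A   [A → dog red A]
red dog red dog red dog red A A ⇒ red dog red dog red dog red dog A   [A → dog]
red dog red dog red dog red dog A ⇒ red dog red dog red dog red dog dog   [A → dog]

S ⇒ red C ⇒ red A A ⇒ red dog red A A ⇒ red dog red dog red A A ⇒ red dog red dog red dog red A A ⇒ red dog red dog red dog red dog A ⇒ red dog red dog red dog red dog dog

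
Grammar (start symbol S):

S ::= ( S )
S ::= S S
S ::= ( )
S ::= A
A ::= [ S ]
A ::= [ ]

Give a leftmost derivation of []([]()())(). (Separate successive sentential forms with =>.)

S => SS => SSS => ASS => []SS => [](S)S => [](SS)S => [](SSS)S => [](ASS)S => []([]SS)S => []([]()S)S => []([]()())S => []([]()())()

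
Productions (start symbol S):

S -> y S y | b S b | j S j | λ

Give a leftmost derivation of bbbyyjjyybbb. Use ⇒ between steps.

S ⇒ bSb   [S -> b S b]
bSb ⇒ bbSbb   [S -> b S b]
bbSbb ⇒ bbbSbbb   [S -> b S b]
bbbSbbb ⇒ bbbySybbb   [S -> y S y]
bbbySybbb ⇒ bbbyySyybbb   [S -> y S y]
bbbyySyybbb ⇒ bbbyyjSjyybbb   [S -> j S j]
bbbyyjSjyybbb ⇒ bbbyyjjyybbb   [S -> λ]

S ⇒ bSb ⇒ bbSbb ⇒ bbbSbbb ⇒ bbbySybbb ⇒ bbbyySyybbb ⇒ bbbyyjSjyybbb ⇒ bbbyyjjyybbb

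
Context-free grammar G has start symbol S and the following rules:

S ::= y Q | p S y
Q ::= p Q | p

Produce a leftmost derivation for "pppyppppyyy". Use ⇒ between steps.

S ⇒ pSy   [S ::= p S y]
pSy ⇒ ppSyy   [S ::= p S y]
ppSyy ⇒ pppSyyy   [S ::= p S y]
pppSyyy ⇒ pppyQyyy   [S ::= y Q]
pppyQyyy ⇒ pppypQyyy   [Q ::= p Q]
pppypQyyy ⇒ pppyppQyyy   [Q ::= p Q]
pppyppQyyy ⇒ pppypppQyyy   [Q ::= p Q]
pppypppQyyy ⇒ pppyppppyyy   [Q ::= p]

S⇒pSy⇒ppSyy⇒pppSyyy⇒pppyQyyy⇒pppypQyyy⇒pppyppQyyy⇒pppypppQyyy⇒pppyppppyyy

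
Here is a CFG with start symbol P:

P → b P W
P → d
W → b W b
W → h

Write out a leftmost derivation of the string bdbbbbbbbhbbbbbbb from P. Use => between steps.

P => bPW   [P → b P W]
bPW => bdW   [P → d]
bdW => bdbWb   [W → b W b]
bdbWb => bdbbWbb   [W → b W b]
bdbbWbb => bdbbbWbbb   [W → b W b]
bdbbbWbbb => bdbbbbWbbbb   [W → b W b]
bdbbbbWbbbb => bdbbbbbWbbbbb   [W → b W b]
bdbbbbbWbbbbb => bdbbbbbbWbbbbbb   [W → b W b]
bdbbbbbbWbbbbbb => bdbbbbbbbWbbbbbbb   [W → b W b]
bdbbbbbbbWbbbbbbb => bdbbbbbbbhbbbbbbb   [W → h]

P=>bPW=>bdW=>bdbWb=>bdbbWbb=>bdbbbWbbb=>bdbbbbWbbbb=>bdbbbbbWbbbbb=>bdbbbbbbWbbbbbb=>bdbbbbbbbWbbbbbbb=>bdbbbbbbbhbbbbbbb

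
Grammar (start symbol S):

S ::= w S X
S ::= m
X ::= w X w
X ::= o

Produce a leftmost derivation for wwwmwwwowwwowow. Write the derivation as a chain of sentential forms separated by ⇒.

S⇒wSX⇒wwSXX⇒wwwSXXX⇒wwwmXXX⇒wwwmwXwXX⇒wwwmwwXwwXX⇒wwwmwwwXwwwXX⇒wwwmwwwowwwXX⇒wwwmwwwowwwoX⇒wwwmwwwowwwowXw⇒wwwmwwwowwwowow

S ⇒ wSX   [S ::= w S X]
wSX ⇒ wwSXX   [S ::= w S X]
wwSXX ⇒ wwwSXXX   [S ::= w S X]
wwwSXXX ⇒ wwwmXXX   [S ::= m]
wwwmXXX ⇒ wwwmwXwXX   [X ::= w X w]
wwwmwXwXX ⇒ wwwmwwXwwXX   [X ::= w X w]
wwwmwwXwwXX ⇒ wwwmwwwXwwwXX   [X ::= w X w]
wwwmwwwXwwwXX ⇒ wwwmwwwowwwXX   [X ::= o]
wwwmwwwowwwXX ⇒ wwwmwwwowwwoX   [X ::= o]
wwwmwwwowwwoX ⇒ wwwmwwwowwwowXw   [X ::= w X w]
wwwmwwwowwwowXw ⇒ wwwmwwwowwwowow   [X ::= o]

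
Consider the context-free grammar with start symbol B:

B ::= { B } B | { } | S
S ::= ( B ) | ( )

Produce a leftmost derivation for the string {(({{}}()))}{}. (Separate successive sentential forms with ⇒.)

B ⇒ {B}B ⇒ {S}B ⇒ {(B)}B ⇒ {(S)}B ⇒ {((B))}B ⇒ {(({B}B))}B ⇒ {(({{}}B))}B ⇒ {(({{}}S))}B ⇒ {(({{}}()))}B ⇒ {(({{}}()))}{}

B ⇒ {B}B   [B ::= { B } B]
{B}B ⇒ {S}B   [B ::= S]
{S}B ⇒ {(B)}B   [S ::= ( B )]
{(B)}B ⇒ {(S)}B   [B ::= S]
{(S)}B ⇒ {((B))}B   [S ::= ( B )]
{((B))}B ⇒ {(({B}B))}B   [B ::= { B } B]
{(({B}B))}B ⇒ {(({{}}B))}B   [B ::= { }]
{(({{}}B))}B ⇒ {(({{}}S))}B   [B ::= S]
{(({{}}S))}B ⇒ {(({{}}()))}B   [S ::= ( )]
{(({{}}()))}B ⇒ {(({{}}()))}{}   [B ::= { }]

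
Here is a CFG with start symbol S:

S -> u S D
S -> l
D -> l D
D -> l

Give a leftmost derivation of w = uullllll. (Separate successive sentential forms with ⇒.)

S ⇒ uSD   [S -> u S D]
uSD ⇒ uuSDD   [S -> u S D]
uuSDD ⇒ uulDD   [S -> l]
uulDD ⇒ uullD   [D -> l]
uullD ⇒ uulllD   [D -> l D]
uulllD ⇒ uullllD   [D -> l D]
uullllD ⇒ uulllllD   [D -> l D]
uulllllD ⇒ uullllll   [D -> l]

S⇒uSD⇒uuSDD⇒uulDD⇒uullD⇒uulllD⇒uullllD⇒uulllllD⇒uullllll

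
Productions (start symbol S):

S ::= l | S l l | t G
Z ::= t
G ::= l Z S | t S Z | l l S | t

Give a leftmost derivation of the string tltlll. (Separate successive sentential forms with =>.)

S => Sll => tGll => tlZSll => tltSll => tltlll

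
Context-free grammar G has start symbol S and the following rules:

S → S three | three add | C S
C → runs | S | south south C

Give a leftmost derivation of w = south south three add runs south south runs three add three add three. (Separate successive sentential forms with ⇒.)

S ⇒ C S ⇒ south south C S ⇒ south south S S ⇒ south south three add S ⇒ south south three add S three ⇒ south south three add C S three ⇒ south south three add runs S three ⇒ south south three add runs C S three ⇒ south south three add runs south south C S three ⇒ south south three add runs south south S S three ⇒ south south three add runs south south C S S three ⇒ south south three add runs south south runs S S three ⇒ south south three add runs south south runs three add S three ⇒ south south three add runs south south runs three add three add three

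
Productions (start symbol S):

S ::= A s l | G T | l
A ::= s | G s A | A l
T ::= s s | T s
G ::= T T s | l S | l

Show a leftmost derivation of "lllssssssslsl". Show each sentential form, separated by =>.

S => Asl => Alsl => GsAlsl => lSsAlsl => lGTsAlsl => llSTsAlsl => lllTsAlsl => lllTssAlsl => lllTsssAlsl => lllTssssAlsl => lllssssssAlsl => lllssssssslsl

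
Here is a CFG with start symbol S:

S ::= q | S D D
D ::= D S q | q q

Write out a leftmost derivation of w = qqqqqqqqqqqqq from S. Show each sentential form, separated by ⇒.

S ⇒ SDD ⇒ SDDDD ⇒ SDDDDDD ⇒ qDDDDDD ⇒ qqqDDDDD ⇒ qqqqqDDDD ⇒ qqqqqqqDDD ⇒ qqqqqqqqqDD ⇒ qqqqqqqqqqqD ⇒ qqqqqqqqqqqqq

S ⇒ SDD   [S ::= S D D]
SDD ⇒ SDDDD   [S ::= S D D]
SDDDD ⇒ SDDDDDD   [S ::= S D D]
SDDDDDD ⇒ qDDDDDD   [S ::= q]
qDDDDDD ⇒ qqqDDDDD   [D ::= q q]
qqqDDDDD ⇒ qqqqqDDDD   [D ::= q q]
qqqqqDDDD ⇒ qqqqqqqDDD   [D ::= q q]
qqqqqqqDDD ⇒ qqqqqqqqqDD   [D ::= q q]
qqqqqqqqqDD ⇒ qqqqqqqqqqqD   [D ::= q q]
qqqqqqqqqqqD ⇒ qqqqqqqqqqqqq   [D ::= q q]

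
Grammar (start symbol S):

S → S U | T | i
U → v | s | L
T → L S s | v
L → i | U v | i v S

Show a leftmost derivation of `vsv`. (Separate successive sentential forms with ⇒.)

S ⇒ SU   [S → S U]
SU ⇒ SUU   [S → S U]
SUU ⇒ TUU   [S → T]
TUU ⇒ vUU   [T → v]
vUU ⇒ vsU   [U → s]
vsU ⇒ vsv   [U → v]

S⇒SU⇒SUU⇒TUU⇒vUU⇒vsU⇒vsv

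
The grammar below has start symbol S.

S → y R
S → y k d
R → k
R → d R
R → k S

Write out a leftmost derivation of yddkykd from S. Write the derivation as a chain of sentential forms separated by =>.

S => yR => ydR => yddR => yddkS => yddkykd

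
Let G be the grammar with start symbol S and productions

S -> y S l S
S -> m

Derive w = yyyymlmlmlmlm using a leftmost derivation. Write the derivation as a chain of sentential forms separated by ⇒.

S ⇒ ySlS   [S -> y S l S]
ySlS ⇒ yySlSlS   [S -> y S l S]
yySlSlS ⇒ yyySlSlSlS   [S -> y S l S]
yyySlSlSlS ⇒ yyyySlSlSlSlS   [S -> y S l S]
yyyySlSlSlSlS ⇒ yyyymlSlSlSlS   [S -> m]
yyyymlSlSlSlS ⇒ yyyymlmlSlSlS   [S -> m]
yyyymlmlSlSlS ⇒ yyyymlmlmlSlS   [S -> m]
yyyymlmlmlSlS ⇒ yyyymlmlmlmlS   [S -> m]
yyyymlmlmlmlS ⇒ yyyymlmlmlmlm   [S -> m]

S⇒ySlS⇒yySlSlS⇒yyySlSlSlS⇒yyyySlSlSlSlS⇒yyyymlSlSlSlS⇒yyyymlmlSlSlS⇒yyyymlmlmlSlS⇒yyyymlmlmlmlS⇒yyyymlmlmlmlm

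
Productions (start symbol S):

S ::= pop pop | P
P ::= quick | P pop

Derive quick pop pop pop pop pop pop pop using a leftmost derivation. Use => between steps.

S => P   [S ::= P]
P => P pop   [P ::= P pop]
P pop => P pop pop   [P ::= P pop]
P pop pop => P pop pop pop   [P ::= P pop]
P pop pop pop => P pop pop pop pop   [P ::= P pop]
P pop pop pop pop => P pop pop pop pop pop   [P ::= P pop]
P pop pop pop pop pop => P pop pop pop pop pop pop   [P ::= P pop]
P pop pop pop pop pop pop => P pop pop pop pop pop pop pop   [P ::= P pop]
P pop pop pop pop pop pop pop => quick pop pop pop pop pop pop pop   [P ::= quick]

S => P => P pop => P pop pop => P pop pop pop => P pop pop pop pop => P pop pop pop pop pop => P pop pop pop pop pop pop => P pop pop pop pop pop pop pop => quick pop pop pop pop pop pop pop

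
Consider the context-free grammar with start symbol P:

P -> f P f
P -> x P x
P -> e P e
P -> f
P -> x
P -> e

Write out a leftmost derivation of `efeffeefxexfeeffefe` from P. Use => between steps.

P=>ePe=>efPfe=>efePefe=>efefPfefe=>efeffPffefe=>efeffePeffefe=>efeffeePeeffefe=>efeffeefPfeeffefe=>efeffeefxPxfeeffefe=>efeffeefxexfeeffefe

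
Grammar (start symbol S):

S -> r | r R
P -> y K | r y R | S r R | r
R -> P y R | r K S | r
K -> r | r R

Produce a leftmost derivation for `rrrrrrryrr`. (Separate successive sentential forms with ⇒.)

S⇒rR⇒rrKS⇒rrrS⇒rrrrR⇒rrrrrKS⇒rrrrrrRS⇒rrrrrrPyRS⇒rrrrrrryRS⇒rrrrrrryrS⇒rrrrrrryrr

S ⇒ rR   [S -> r R]
rR ⇒ rrKS   [R -> r K S]
rrKS ⇒ rrrS   [K -> r]
rrrS ⇒ rrrrR   [S -> r R]
rrrrR ⇒ rrrrrKS   [R -> r K S]
rrrrrKS ⇒ rrrrrrRS   [K -> r R]
rrrrrrRS ⇒ rrrrrrPyRS   [R -> P y R]
rrrrrrPyRS ⇒ rrrrrrryRS   [P -> r]
rrrrrrryRS ⇒ rrrrrrryrS   [R -> r]
rrrrrrryrS ⇒ rrrrrrryrr   [S -> r]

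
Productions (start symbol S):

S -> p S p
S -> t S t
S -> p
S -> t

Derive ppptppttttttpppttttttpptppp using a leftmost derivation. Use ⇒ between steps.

S⇒pSp⇒ppSpp⇒pppSppp⇒ppptStppp⇒ppptpSptppp⇒ppptppSpptppp⇒ppptpptStpptppp⇒ppptppttSttpptppp⇒ppptpptttStttpptppp⇒ppptppttttSttttpptppp⇒ppptpptttttStttttpptppp⇒ppptppttttttSttttttpptppp⇒ppptppttttttpSpttttttpptppp⇒ppptppttttttpppttttttpptppp

S ⇒ pSp   [S -> p S p]
pSp ⇒ ppSpp   [S -> p S p]
ppSpp ⇒ pppSppp   [S -> p S p]
pppSppp ⇒ ppptStppp   [S -> t S t]
ppptStppp ⇒ ppptpSptppp   [S -> p S p]
ppptpSptppp ⇒ ppptppSpptppp   [S -> p S p]
ppptppSpptppp ⇒ ppptpptStpptppp   [S -> t S t]
ppptpptStpptppp ⇒ ppptppttSttpptppp   [S -> t S t]
ppptppttSttpptppp ⇒ ppptpptttStttpptppp   [S -> t S t]
ppptpptttStttpptppp ⇒ ppptppttttSttttpptppp   [S -> t S t]
ppptppttttSttttpptppp ⇒ ppptpptttttStttttpptppp   [S -> t S t]
ppptpptttttStttttpptppp ⇒ ppptppttttttSttttttpptppp   [S -> t S t]
ppptppttttttSttttttpptppp ⇒ ppptppttttttpSpttttttpptppp   [S -> p S p]
ppptppttttttpSpttttttpptppp ⇒ ppptppttttttpppttttttpptppp   [S -> p]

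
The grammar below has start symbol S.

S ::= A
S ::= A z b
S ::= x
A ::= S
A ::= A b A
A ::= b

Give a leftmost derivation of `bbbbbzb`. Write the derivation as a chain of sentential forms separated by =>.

S=>Azb=>AbAzb=>AbAbAzb=>bbAbAzb=>bbbbAzb=>bbbbbzb

S => Azb   [S ::= A z b]
Azb => AbAzb   [A ::= A b A]
AbAzb => AbAbAzb   [A ::= A b A]
AbAbAzb => bbAbAzb   [A ::= b]
bbAbAzb => bbbbAzb   [A ::= b]
bbbbAzb => bbbbbzb   [A ::= b]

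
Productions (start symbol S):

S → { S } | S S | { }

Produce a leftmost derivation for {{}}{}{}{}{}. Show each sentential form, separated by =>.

S => SS => SSS => SSSS => SSSSS => {S}SSSS => {{}}SSSS => {{}}{}SSS => {{}}{}{}SS => {{}}{}{}{}S => {{}}{}{}{}{}

S => SS   [S → S S]
SS => SSS   [S → S S]
SSS => SSSS   [S → S S]
SSSS => SSSSS   [S → S S]
SSSSS => {S}SSSS   [S → { S }]
{S}SSSS => {{}}SSSS   [S → { }]
{{}}SSSS => {{}}{}SSS   [S → { }]
{{}}{}SSS => {{}}{}{}SS   [S → { }]
{{}}{}{}SS => {{}}{}{}{}S   [S → { }]
{{}}{}{}{}S => {{}}{}{}{}{}   [S → { }]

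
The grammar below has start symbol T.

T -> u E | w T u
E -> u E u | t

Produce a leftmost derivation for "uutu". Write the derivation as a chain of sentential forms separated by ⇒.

T⇒uE⇒uuEu⇒uutu

T ⇒ uE   [T -> u E]
uE ⇒ uuEu   [E -> u E u]
uuEu ⇒ uutu   [E -> t]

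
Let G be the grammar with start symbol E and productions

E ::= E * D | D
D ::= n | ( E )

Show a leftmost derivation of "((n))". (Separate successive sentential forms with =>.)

E=>D=>(E)=>(D)=>((E))=>((D))=>((n))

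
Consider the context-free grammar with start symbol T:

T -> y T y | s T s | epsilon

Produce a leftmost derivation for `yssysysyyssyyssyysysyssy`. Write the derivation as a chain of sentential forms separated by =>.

T => yTy => ysTsy => yssTssy => yssyTyssy => yssysTsyssy => yssysyTysyssy => yssysysTsysyssy => yssysysyTysysyssy => yssysysyyTyysysyssy => yssysysyysTsyysysyssy => yssysysyyssTssyysysyssy => yssysysyyssyTyssyysysyssy => yssysysyyssyyssyysysyssy

T => yTy   [T -> y T y]
yTy => ysTsy   [T -> s T s]
ysTsy => yssTssy   [T -> s T s]
yssTssy => yssyTyssy   [T -> y T y]
yssyTyssy => yssysTsyssy   [T -> s T s]
yssysTsyssy => yssysyTysyssy   [T -> y T y]
yssysyTysyssy => yssysysTsysyssy   [T -> s T s]
yssysysTsysyssy => yssysysyTysysyssy   [T -> y T y]
yssysysyTysysyssy => yssysysyyTyysysyssy   [T -> y T y]
yssysysyyTyysysyssy => yssysysyysTsyysysyssy   [T -> s T s]
yssysysyysTsyysysyssy => yssysysyyssTssyysysyssy   [T -> s T s]
yssysysyyssTssyysysyssy => yssysysyyssyTyssyysysyssy   [T -> y T y]
yssysysyyssyTyssyysysyssy => yssysysyyssyyssyysysyssy   [T -> epsilon]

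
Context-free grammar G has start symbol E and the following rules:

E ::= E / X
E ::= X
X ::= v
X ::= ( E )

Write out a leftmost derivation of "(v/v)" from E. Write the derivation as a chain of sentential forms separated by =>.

E => X   [E ::= X]
X => (E)   [X ::= ( E )]
(E) => (E/X)   [E ::= E / X]
(E/X) => (X/X)   [E ::= X]
(X/X) => (v/X)   [X ::= v]
(v/X) => (v/v)   [X ::= v]

E => X => (E) => (E/X) => (X/X) => (v/X) => (v/v)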